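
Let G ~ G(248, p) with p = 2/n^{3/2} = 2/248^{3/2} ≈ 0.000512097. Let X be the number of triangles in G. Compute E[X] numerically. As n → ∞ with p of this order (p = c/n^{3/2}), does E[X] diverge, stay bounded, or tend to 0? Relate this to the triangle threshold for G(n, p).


Number of potential triangles: C(248, 3) = 2511496.
Each occurs with probability p³ ≈ (0.000512097)³ ≈ 1.34294252e-10.
By linearity: E[X] = C(248, 3)·p³ ≈ 2511496 · 1.34294252e-10 ≈ 0.000337.
Since α = 3/2 > 1, p = c/n^{3/2} = o(1/n) is below the triangle threshold p ~ 1/n. Asymptotically E[X] ~ (c³/6)·n^{3(1−α)} = (2³/6)·n^{-1.5} → 0, so by Markov's inequality G has no triangles w.h.p.

E[X] ≈ 0.000337; in regime p = Θ(1/n^{3/2}) E[X] tends to 0 (below the triangle threshold p ~ 1/n).


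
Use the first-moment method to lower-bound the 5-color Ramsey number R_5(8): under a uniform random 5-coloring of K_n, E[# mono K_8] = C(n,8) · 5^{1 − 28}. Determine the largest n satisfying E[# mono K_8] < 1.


We need C(n, 8) · 5^{1 − 28} < 1, i.e. C(n, 8) < 5^{28 − 1} = 7450580596923828125.
Check values of n near the boundary:
  n = 861: C(861, 8) = 7250034996615275865; 7250034996615275865 < 7450580596923828125? YES
  n = 862: C(862, 8) = 7317951015318931845; 7317951015318931845 < 7450580596923828125? YES
  n = 863: C(863, 8) = 7386423071602617757; 7386423071602617757 < 7450580596923828125? YES
  n = 864: C(864, 8) = 7455455062926006708; 7455455062926006708 < 7450580596923828125? NO
  n = 865: C(865, 8) = 7525050909487743060; 7525050909487743060 < 7450580596923828125? NO
  n = 866: C(866, 8) = 7595214554331451620; 7595214554331451620 < 7450580596923828125? NO
The largest n with C(n, 8) < 7450580596923828125 is n = 863 (where E[X] = 7386423071602617757/7450580596923828125 ≈ 0.9914). Hence R_5(8) > 863, i.e. R_5(8) ≥ 864.

Largest n = 863; hence R_5(8) > 863.


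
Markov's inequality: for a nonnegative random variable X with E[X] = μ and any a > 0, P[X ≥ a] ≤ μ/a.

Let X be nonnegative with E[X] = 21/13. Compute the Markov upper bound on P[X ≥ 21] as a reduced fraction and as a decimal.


μ = E[X] = 21/13, a = 21.
Markov: P[X ≥ 21] ≤ μ/a = (21/13)/21 = 1/13.
Numerically: ≈ 0.07692.
(Since a = 21 > μ = 1.61538, the bound 1/13 is < 1 and informative.)

P[X ≥ 21] ≤ 1/13 ≈ 0.07692.


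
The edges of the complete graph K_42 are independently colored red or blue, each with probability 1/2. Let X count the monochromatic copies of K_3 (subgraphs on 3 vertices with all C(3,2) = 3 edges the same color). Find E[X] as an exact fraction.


Let X = Σ_S X_S over the C(42, 3) = 11480 subsets S of size 3, where X_S = 1 if the K_3 on S is monochromatic.
For a fixed S, the K_3 on S has C(3, 2) = 3 edges. P[all 3 edges red] = (1/2)^3, and likewise for blue, so P[monochromatic] = 2·(1/2)^3 = 2^{1 − 3} = 1/4.
By linearity: E[X] = C(42, 3) · 2^{1 − 3} = 11480 · 1/4 = 2870.
Numerically: E[X] ≈ 2870.000000.

E[X] = C(42,3)·2^(1−C(3,2)) = 2870 ≈ 2870.000000.


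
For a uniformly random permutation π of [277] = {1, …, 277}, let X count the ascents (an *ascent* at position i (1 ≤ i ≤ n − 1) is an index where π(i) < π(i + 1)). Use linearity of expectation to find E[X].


Write X = Σ X_I over i = 1, …, 276, with X_I the indicator of one ascent.
There are 276 indicators.
For each fixed i, the pair (π(i), π(i+1)) is a uniformly random ordered pair of distinct values from {1, …, 277}; by symmetry P[π(i) < π(i+1)] = 1/2.
By linearity: E[X] = 276 · (1/2) = (277 − 1) · (1/2) = 138 ≈ 138.000.

E[X] = 138 = 138.000.


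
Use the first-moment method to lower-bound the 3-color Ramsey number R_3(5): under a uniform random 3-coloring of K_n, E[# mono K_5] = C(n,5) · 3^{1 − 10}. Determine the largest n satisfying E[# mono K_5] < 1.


We need C(n, 5) · 3^{1 − 10} < 1, i.e. C(n, 5) < 3^{10 − 1} = 19683.
Check values of n near the boundary:
  n = 19: C(19, 5) = 11628; 11628 < 19683? YES
  n = 20: C(20, 5) = 15504; 15504 < 19683? YES
  n = 21: C(21, 5) = 20349; 20349 < 19683? NO
  n = 22: C(22, 5) = 26334; 26334 < 19683? NO
  n = 23: C(23, 5) = 33649; 33649 < 19683? NO
The largest n with C(n, 5) < 19683 is n = 20 (where E[X] = 5168/6561 ≈ 0.7876848). Hence R_3(5) > 20, i.e. R_3(5) ≥ 21.

Largest n = 20; hence R_3(5) > 20.


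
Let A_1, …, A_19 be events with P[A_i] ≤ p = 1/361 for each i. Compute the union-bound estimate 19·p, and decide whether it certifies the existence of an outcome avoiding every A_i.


Union bound: P[∪_{i=1}^{19} A_i] ≤ Σ_i P[A_i] ≤ 19·p = 19·(1/361) = 1/19.
Numerically: 1/19 ≈ 0.052632.
Is 1/19 < 1? YES.
Since P[∪ A_i] ≤ 1/19 < 1, the complement has P[∩ A_i^c] ≥ 1 − 1/19 = 18/19 > 0, so some outcome avoids every A_i.

19·p = 1/19 ≈ 0.052632; existence CERTIFIED by the union bound.


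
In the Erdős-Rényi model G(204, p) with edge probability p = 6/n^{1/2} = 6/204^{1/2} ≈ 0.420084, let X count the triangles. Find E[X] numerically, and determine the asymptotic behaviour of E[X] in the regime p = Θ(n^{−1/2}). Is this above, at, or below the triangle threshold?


Number of potential triangles: C(204, 3) = 1394204.
Each occurs with probability p³ ≈ (0.420084)³ ≈ 7.41324750e-02.
By linearity: E[X] = C(204, 3)·p³ ≈ 1394204 · 7.41324750e-02 ≈ 103355.793226.
Since α = 1/2 < 1, p = c/n^{1/2} ≫ 1/n is above the triangle threshold p ~ 1/n. Asymptotically E[X] ~ (c³/6)·n^{3(1−α)} = (6³/6)·n^{1.5} → ∞; triangles are abundant w.h.p.

E[X] ≈ 103355.793226; in regime p = Θ(1/n^{1/2}) E[X] diverges (above the triangle threshold p ~ 1/n).


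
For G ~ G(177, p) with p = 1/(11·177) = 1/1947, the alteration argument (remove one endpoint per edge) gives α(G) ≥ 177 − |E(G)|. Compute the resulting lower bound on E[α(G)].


E[|E(G)|] = C(177, 2)·p = 15576 · (1/1947) = 8.
E[α(G)] ≥ n − E[|E(G)|] = 177 − 8 = 169.
Numerically: ≈ 169.000.
(This is only a lower bound; the true E[α(G)] may be larger.)

E[α(G)] ≥ 169 ≈ 169.000.


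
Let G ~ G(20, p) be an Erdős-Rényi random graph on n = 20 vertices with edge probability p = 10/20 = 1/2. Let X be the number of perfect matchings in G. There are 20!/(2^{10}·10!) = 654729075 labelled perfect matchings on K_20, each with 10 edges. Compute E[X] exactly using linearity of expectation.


K_20 has 20!/(2^{10}·10!) = 654729075 labelled perfect matchings.
For each such perfect matching H, let X_H = 1 if all 10 edges of H are present in G. Then P[X_H = 1] = p^{10} = (1/2)^{10} = 1/1024.
Summing the indicators: E[X] = Σ_H E[X_H] = 654729075 · p^{10} = 654729075 · 1/1024 = 654729075/1024.
Numerically: E[X] ≈ 6.394e+05.

E[X] = 654729075 · (1/2)^{10} = 654729075/1024 ≈ 6.394e+05.


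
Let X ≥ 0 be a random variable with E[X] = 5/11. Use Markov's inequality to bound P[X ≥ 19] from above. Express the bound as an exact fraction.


μ = E[X] = 5/11, a = 19.
Markov: P[X ≥ 19] ≤ μ/a = (5/11)/19 = 5/209.
Numerically: ≈ 0.023923.
(Since a = 19 > μ = 0.454545, the bound 5/209 is < 1 and informative.)

P[X ≥ 19] ≤ 5/209 ≈ 0.023923.


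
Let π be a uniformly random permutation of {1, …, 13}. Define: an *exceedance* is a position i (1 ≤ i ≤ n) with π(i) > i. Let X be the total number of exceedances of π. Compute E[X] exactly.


Write X = Σ_{i=1}^{13} X_i, where X_i = 1_{π(i) > i}.
For each fixed i, π(i) is uniform over {1, …, 13} (marginal of a uniform permutation), so P[π(i) > i] = (n − i)/n. Summing: Σ_{i=1}^{13} (n − i)/n = (0 + 1 + … + 12)/13 = 13(13 − 1)/(2·13) = (13 − 1)/2.
Hence E[X] = Σ_{i=1}^{13} (13 − i)/13 = 6 ≈ 6.000.

E[X] = 6 = 6.000.


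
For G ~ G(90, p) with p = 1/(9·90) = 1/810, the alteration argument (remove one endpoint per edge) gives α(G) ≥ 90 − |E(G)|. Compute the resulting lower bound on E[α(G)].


E[|E(G)|] = C(90, 2)·p = 4005 · (1/810) = 89/18.
E[α(G)] ≥ n − E[|E(G)|] = 90 − 89/18 = 1531/18.
Numerically: ≈ 85.05556.
(This is only a lower bound; the true E[α(G)] may be larger.)

E[α(G)] ≥ 1531/18 ≈ 85.05556.


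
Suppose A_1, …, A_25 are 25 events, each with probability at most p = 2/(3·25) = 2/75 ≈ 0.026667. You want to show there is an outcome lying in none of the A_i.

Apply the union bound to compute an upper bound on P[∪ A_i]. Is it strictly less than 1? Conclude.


Union bound: P[∪_{i=1}^{25} A_i] ≤ Σ_i P[A_i] ≤ 25·p = 25·(2/75) = 2/3.
Numerically: 2/3 ≈ 0.666667.
Is 2/3 < 1? YES.
Since P[∪ A_i] ≤ 2/3 < 1, the complement has P[∩ A_i^c] ≥ 1 − 2/3 = 1/3 > 0, so some outcome avoids every A_i.

25·p = 2/3 ≈ 0.666667; existence CERTIFIED by the union bound.


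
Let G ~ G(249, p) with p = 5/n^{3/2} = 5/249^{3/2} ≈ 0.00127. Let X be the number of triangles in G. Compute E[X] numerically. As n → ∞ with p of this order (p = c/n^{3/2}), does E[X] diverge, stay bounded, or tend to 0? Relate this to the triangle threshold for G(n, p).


Number of potential triangles: C(249, 3) = 2542124.
Each occurs with probability p³ ≈ (0.00127)³ ≈ 2.06069e-09.
By linearity: E[X] = C(249, 3)·p³ ≈ 2542124 · 2.06069e-09 ≈ 0.005.
Since α = 3/2 > 1, p = c/n^{3/2} = o(1/n) is below the triangle threshold p ~ 1/n. Asymptotically E[X] ~ (c³/6)·n^{3(1−α)} = (5³/6)·n^{-1.5} → 0, so by Markov's inequality G has no triangles w.h.p.

E[X] ≈ 0.005; in regime p = Θ(1/n^{3/2}) E[X] tends to 0 (below the triangle threshold p ~ 1/n).


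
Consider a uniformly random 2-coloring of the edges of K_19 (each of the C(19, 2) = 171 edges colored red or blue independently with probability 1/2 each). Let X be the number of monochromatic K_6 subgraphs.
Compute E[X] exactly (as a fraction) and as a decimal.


Let X = Σ_S X_S over the C(19, 6) = 27132 subsets S of size 6, where X_S = 1 if the K_6 on S is monochromatic.
For a fixed S, the K_6 on S has C(6, 2) = 15 edges. P[all 15 edges red] = (1/2)^15, and likewise for blue, so P[monochromatic] = 2·(1/2)^15 = 2^{1 − 15} = 1/16384.
By linearity: E[X] = C(19, 6) · 2^{1 − 15} = 27132 · 1/16384 = 6783/4096.
Numerically: E[X] ≈ 1.6560.

E[X] = C(19,6)·2^(1−C(6,2)) = 6783/4096 ≈ 1.6560.


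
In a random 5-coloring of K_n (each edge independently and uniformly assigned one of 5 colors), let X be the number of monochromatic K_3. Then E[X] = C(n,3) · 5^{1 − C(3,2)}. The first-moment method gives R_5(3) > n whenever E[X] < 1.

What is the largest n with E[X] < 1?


We need C(n, 3) · 5^{1 − 3} < 1, i.e. C(n, 3) < 5^{3 − 1} = 25.
Check values of n near the boundary:
  n = 5: C(5, 3) = 10; 10 < 25? YES
  n = 6: C(6, 3) = 20; 20 < 25? YES
  n = 7: C(7, 3) = 35; 35 < 25? NO
The largest n with C(n, 3) < 25 is n = 6 (where E[X] = 4/5 ≈ 0.800). Hence R_5(3) > 6, i.e. R_5(3) ≥ 7.

Largest n = 6; hence R_5(3) > 6.


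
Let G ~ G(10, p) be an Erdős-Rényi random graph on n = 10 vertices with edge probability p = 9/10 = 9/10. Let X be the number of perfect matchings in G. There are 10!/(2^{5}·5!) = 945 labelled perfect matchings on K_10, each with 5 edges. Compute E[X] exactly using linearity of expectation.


K_10 has 10!/(2^{5}·5!) = 945 labelled perfect matchings.
For each such perfect matching H, let X_H = 1 if all 5 edges of H are present in G. Then P[X_H = 1] = p^{5} = (9/10)^{5} = 59049/100000.
By linearity of expectation: E[X] = Σ_H E[X_H] = 945 · p^{5} = 945 · 59049/100000 = 11160261/20000.
Numerically: E[X] ≈ 558.013.

E[X] = 945 · (9/10)^{5} = 11160261/20000 ≈ 558.013.


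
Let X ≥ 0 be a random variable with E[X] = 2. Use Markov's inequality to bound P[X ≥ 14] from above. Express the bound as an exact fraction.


μ = E[X] = 2, a = 14.
Markov: P[X ≥ 14] ≤ μ/a = (2)/14 = 1/7.
Numerically: ≈ 0.14286.
(Since a = 14 > μ = 2.00000, the bound 1/7 is < 1 and informative.)

P[X ≥ 14] ≤ 1/7 ≈ 0.14286.


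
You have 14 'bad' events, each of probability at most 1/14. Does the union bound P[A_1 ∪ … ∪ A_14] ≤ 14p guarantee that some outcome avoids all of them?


Union bound: P[∪_{i=1}^{14} A_i] ≤ Σ_i P[A_i] ≤ 14·p = 14·(1/14) = 1.
Numerically: 1 ≈ 1.0000000.
Is 1 < 1? NO.
Since the bound 1 is ≥ 1, the union bound is uninformative here; it does NOT by itself certify existence.

14·p = 1 ≈ 1.0000000; existence NOT certified by the union bound.


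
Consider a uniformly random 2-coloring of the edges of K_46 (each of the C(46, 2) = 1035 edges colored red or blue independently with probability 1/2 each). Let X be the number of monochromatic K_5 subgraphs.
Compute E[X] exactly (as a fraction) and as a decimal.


Let X = Σ_S X_S over the C(46, 5) = 1370754 subsets S of size 5, where X_S = 1 if the K_5 on S is monochromatic.
For a fixed S, the K_5 on S has C(5, 2) = 10 edges. P[all 10 edges red] = (1/2)^10, and likewise for blue, so P[monochromatic] = 2·(1/2)^10 = 2^{1 − 10} = 1/512.
By linearity: E[X] = C(46, 5) · 2^{1 − 10} = 1370754 · 1/512 = 685377/256.
Numerically: E[X] ≈ 2677.254.

E[X] = C(46,5)·2^(1−C(5,2)) = 685377/256 ≈ 2677.254.


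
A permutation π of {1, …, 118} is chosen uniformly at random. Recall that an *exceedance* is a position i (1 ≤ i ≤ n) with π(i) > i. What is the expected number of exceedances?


Write X = Σ_{i=1}^{118} X_i, where X_i = 1_{π(i) > i}.
For each fixed i, π(i) is uniform over {1, …, 118} (marginal of a uniform permutation), so P[π(i) > i] = (n − i)/n. Summing: Σ_{i=1}^{118} (n − i)/n = (0 + 1 + … + 117)/118 = 118(118 − 1)/(2·118) = (118 − 1)/2.
Hence E[X] = Σ_{i=1}^{118} (118 − i)/118 = 117/2 ≈ 58.5000.

E[X] = 117/2 = 58.5000.


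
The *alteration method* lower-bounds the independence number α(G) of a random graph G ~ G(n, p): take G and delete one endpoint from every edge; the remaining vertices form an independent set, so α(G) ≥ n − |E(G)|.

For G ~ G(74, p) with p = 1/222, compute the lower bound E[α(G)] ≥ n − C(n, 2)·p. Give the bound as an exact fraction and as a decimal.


E[|E(G)|] = C(74, 2)·p = 2701 · (1/222) = 73/6.
E[α(G)] ≥ n − E[|E(G)|] = 74 − 73/6 = 371/6.
Numerically: ≈ 61.83333.
(This is only a lower bound; the true E[α(G)] may be larger.)

E[α(G)] ≥ 371/6 ≈ 61.83333.


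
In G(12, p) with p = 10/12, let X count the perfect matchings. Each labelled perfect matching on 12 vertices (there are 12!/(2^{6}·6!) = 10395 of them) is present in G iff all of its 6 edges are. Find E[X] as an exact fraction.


K_12 has 12!/(2^{6}·6!) = 10395 labelled perfect matchings.
For each such perfect matching H, let X_H = 1 if all 6 edges of H are present in G. Then P[X_H = 1] = p^{6} = (5/6)^{6} = 15625/46656.
By linearity of expectation: E[X] = Σ_H E[X_H] = 10395 · p^{6} = 10395 · 15625/46656 = 6015625/1728.
Numerically: E[X] ≈ 3.48e+03.

E[X] = 10395 · (5/6)^{6} = 6015625/1728 ≈ 3.48e+03.


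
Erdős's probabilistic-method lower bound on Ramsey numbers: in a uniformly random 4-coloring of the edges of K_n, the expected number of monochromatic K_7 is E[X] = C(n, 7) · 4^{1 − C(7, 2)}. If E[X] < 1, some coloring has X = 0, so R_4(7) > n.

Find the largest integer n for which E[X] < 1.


We need C(n, 7) · 4^{1 − 21} < 1, i.e. C(n, 7) < 4^{21 − 1} = 1099511627776.
Check values of n near the boundary:
  n = 177: C(177, 7) = 957664425960; 957664425960 < 1099511627776? YES
  n = 178: C(178, 7) = 996867063280; 996867063280 < 1099511627776? YES
  n = 179: C(179, 7) = 1037437234460; 1037437234460 < 1099511627776? YES
  n = 180: C(180, 7) = 1079414463600; 1079414463600 < 1099511627776? YES
  n = 181: C(181, 7) = 1122839183400; 1122839183400 < 1099511627776? NO
  n = 182: C(182, 7) = 1167752750736; 1167752750736 < 1099511627776? NO
  n = 183: C(183, 7) = 1214197462413; 1214197462413 < 1099511627776? NO
The largest n with C(n, 7) < 1099511627776 is n = 180 (where E[X] = 67463403975/68719476736 ≈ 0.981722). Hence R_4(7) > 180, i.e. R_4(7) ≥ 181.

Largest n = 180; hence R_4(7) > 180.


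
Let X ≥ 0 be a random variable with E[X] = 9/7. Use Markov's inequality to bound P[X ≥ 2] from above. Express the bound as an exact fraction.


μ = E[X] = 9/7, a = 2.
Markov: P[X ≥ 2] ≤ μ/a = (9/7)/2 = 9/14.
Numerically: ≈ 0.6429.
(Since a = 2 > μ = 1.2857, the bound 9/14 is < 1 and informative.)

P[X ≥ 2] ≤ 9/14 ≈ 0.6429.


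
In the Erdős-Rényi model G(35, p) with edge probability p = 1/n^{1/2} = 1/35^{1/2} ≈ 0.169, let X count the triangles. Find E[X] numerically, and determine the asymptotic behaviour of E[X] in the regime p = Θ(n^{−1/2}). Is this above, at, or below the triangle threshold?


Number of potential triangles: C(35, 3) = 6545.
Each occurs with probability p³ ≈ (0.169)³ ≈ 4.82945e-03.
By linearity: E[X] = C(35, 3)·p³ ≈ 6545 · 4.82945e-03 ≈ 31.609.
Since α = 1/2 < 1, p = c/n^{1/2} ≫ 1/n is above the triangle threshold p ~ 1/n. Asymptotically E[X] ~ (c³/6)·n^{3(1−α)} = (1³/6)·n^{1.5} → ∞; triangles are abundant w.h.p.

E[X] ≈ 31.609; in regime p = Θ(1/n^{1/2}) E[X] diverges (above the triangle threshold p ~ 1/n).


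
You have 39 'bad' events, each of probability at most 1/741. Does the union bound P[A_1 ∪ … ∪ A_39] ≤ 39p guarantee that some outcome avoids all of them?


Union bound: P[∪_{i=1}^{39} A_i] ≤ Σ_i P[A_i] ≤ 39·p = 39·(1/741) = 1/19.
Numerically: 1/19 ≈ 0.05263.
Is 1/19 < 1? YES.
Since P[∪ A_i] ≤ 1/19 < 1, the complement has P[∩ A_i^c] ≥ 1 − 1/19 = 18/19 > 0, so some outcome avoids every A_i.

39·p = 1/19 ≈ 0.05263; existence CERTIFIED by the union bound.


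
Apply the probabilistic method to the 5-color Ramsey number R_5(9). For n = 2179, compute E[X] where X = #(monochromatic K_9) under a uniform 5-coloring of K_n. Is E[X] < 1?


E[X] = C(2179, 9) · 5^{1 − 36} = 3001701930880099538508560 · 5^{−35} = 3001701930880099538508560/2910383045673370361328125.
As a reduced fraction: E[X] = 600340386176019907701712/582076609134674072265625 ≈ 1.031377.
Is E[X] < 1? NO.
Since E[X] ≥ 1, the first-moment bound is inconclusive at n = 2179; it does NOT by itself certify R_5(9) > 2179.

E[X] = 600340386176019907701712/582076609134674072265625 ≈ 1.031377; E[X] ≥ 1; first-moment method inconclusive here.


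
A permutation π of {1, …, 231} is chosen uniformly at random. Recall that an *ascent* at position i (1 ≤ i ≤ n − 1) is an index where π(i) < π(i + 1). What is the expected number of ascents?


Write X = Σ X_I over i = 1, …, 230, with X_I the indicator of one ascent.
There are 230 indicators.
For each fixed i, the pair (π(i), π(i+1)) is a uniformly random ordered pair of distinct values from {1, …, 231}; by symmetry P[π(i) < π(i+1)] = 1/2.
By linearity: E[X] = 230 · (1/2) = (231 − 1) · (1/2) = 115 ≈ 115.000.

E[X] = 115 = 115.000.


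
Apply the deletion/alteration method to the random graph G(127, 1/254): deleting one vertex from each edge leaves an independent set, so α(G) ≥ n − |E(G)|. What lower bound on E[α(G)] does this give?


E[|E(G)|] = C(127, 2)·p = 8001 · (1/254) = 63/2.
E[α(G)] ≥ n − E[|E(G)|] = 127 − 63/2 = 191/2.
Numerically: ≈ 95.50000.
(This is only a lower bound; the true E[α(G)] may be larger.)

E[α(G)] ≥ 191/2 ≈ 95.50000.


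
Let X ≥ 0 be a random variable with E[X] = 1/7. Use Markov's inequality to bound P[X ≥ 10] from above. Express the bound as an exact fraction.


μ = E[X] = 1/7, a = 10.
Markov: P[X ≥ 10] ≤ μ/a = (1/7)/10 = 1/70.
Numerically: ≈ 0.014286.
(Since a = 10 > μ = 0.142857, the bound 1/70 is < 1 and informative.)

P[X ≥ 10] ≤ 1/70 ≈ 0.014286.


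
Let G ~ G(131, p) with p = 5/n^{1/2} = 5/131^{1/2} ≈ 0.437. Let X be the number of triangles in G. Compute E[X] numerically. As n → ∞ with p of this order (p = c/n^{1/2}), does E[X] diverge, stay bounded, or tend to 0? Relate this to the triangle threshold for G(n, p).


Number of potential triangles: C(131, 3) = 366145.
Each occurs with probability p³ ≈ (0.437)³ ≈ 8.33687e-02.
By linearity: E[X] = C(131, 3)·p³ ≈ 366145 · 8.33687e-02 ≈ 30525.035.
Since α = 1/2 < 1, p = c/n^{1/2} ≫ 1/n is above the triangle threshold p ~ 1/n. Asymptotically E[X] ~ (c³/6)·n^{3(1−α)} = (5³/6)·n^{1.5} → ∞; triangles are abundant w.h.p.

E[X] ≈ 30525.035; in regime p = Θ(1/n^{1/2}) E[X] diverges (above the triangle threshold p ~ 1/n).


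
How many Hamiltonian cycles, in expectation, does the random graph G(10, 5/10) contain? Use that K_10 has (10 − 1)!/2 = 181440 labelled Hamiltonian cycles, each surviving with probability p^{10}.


K_10 has (10 − 1)!/2 = 181440 labelled Hamiltonian cycles.
For each such Hamiltonian cycle H, let X_H = 1 if all 10 edges of H are present in G. Then P[X_H = 1] = p^{10} = (1/2)^{10} = 1/1024.
By linearity: E[X] = Σ_H E[X_H] = 181440 · p^{10} = 181440 · 1/1024 = 2835/16.
Numerically: E[X] ≈ 177.

E[X] = 181440 · (1/2)^{10} = 2835/16 ≈ 177.


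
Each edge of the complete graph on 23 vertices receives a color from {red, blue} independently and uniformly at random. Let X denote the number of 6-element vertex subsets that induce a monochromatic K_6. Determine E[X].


Let X = Σ_S X_S over the C(23, 6) = 100947 subsets S of size 6, where X_S = 1 if the K_6 on S is monochromatic.
For a fixed S, the K_6 on S has C(6, 2) = 15 edges. P[all 15 edges red] = (1/2)^15, and likewise for blue, so P[monochromatic] = 2·(1/2)^15 = 2^{1 − 15} = 1/16384.
By linearity of expectation: E[X] = C(23, 6) · 2^{1 − 15} = 100947 · 1/16384 = 100947/16384.
Numerically: E[X] ≈ 6.161316.

E[X] = C(23,6)·2^(1−C(6,2)) = 100947/16384 ≈ 6.161316.


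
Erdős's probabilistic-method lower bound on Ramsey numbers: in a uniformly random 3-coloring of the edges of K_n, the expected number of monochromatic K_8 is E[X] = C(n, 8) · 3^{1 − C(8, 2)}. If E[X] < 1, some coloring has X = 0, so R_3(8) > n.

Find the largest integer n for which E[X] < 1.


We need C(n, 8) · 3^{1 − 28} < 1, i.e. C(n, 8) < 3^{28 − 1} = 7625597484987.
Check values of n near the boundary:
  n = 154: C(154, 8) = 6521818990995; 6521818990995 < 7625597484987? YES
  n = 155: C(155, 8) = 6876747915675; 6876747915675 < 7625597484987? YES
  n = 156: C(156, 8) = 7248464019225; 7248464019225 < 7625597484987? YES
  n = 157: C(157, 8) = 7637643295425; 7637643295425 < 7625597484987? NO
  n = 158: C(158, 8) = 8044984271181; 8044984271181 < 7625597484987? NO
  n = 159: C(159, 8) = 8471208603429; 8471208603429 < 7625597484987? NO
The largest n with C(n, 8) < 7625597484987 is n = 156 (where E[X] = 805384891025/847288609443 ≈ 0.950544). Hence R_3(8) > 156, i.e. R_3(8) ≥ 157.

Largest n = 156; hence R_3(8) > 156.


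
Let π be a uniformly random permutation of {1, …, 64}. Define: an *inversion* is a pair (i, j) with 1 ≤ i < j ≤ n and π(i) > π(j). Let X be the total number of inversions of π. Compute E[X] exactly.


Write X = Σ X_I over the C(64, 2) = 2016 pairs i < j, with X_I the indicator of one inversion.
There are 2016 indicators.
For each fixed pair i < j, the values π(i) and π(j) are two distinct elements of {1, …, 64} in uniformly random order; by symmetry P[π(i) > π(j)] = 1/2.
By linearity: E[X] = 2016 · (1/2) = C(64, 2) · (1/2) = 2016/2 = 1008 ≈ 1008.000000.

E[X] = 1008 = 1008.000000.


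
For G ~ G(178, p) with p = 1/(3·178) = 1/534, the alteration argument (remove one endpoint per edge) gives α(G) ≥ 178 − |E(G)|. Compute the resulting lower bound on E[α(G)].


E[|E(G)|] = C(178, 2)·p = 15753 · (1/534) = 59/2.
E[α(G)] ≥ n − E[|E(G)|] = 178 − 59/2 = 297/2.
Numerically: ≈ 148.500000.
(This is only a lower bound; the true E[α(G)] may be larger.)

E[α(G)] ≥ 297/2 ≈ 148.500000.


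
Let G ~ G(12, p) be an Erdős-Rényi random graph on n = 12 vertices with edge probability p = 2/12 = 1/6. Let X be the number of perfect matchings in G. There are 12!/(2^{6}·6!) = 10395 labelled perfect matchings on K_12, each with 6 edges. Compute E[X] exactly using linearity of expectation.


K_12 has 12!/(2^{6}·6!) = 10395 labelled perfect matchings.
For each such perfect matching H, let X_H = 1 if all 6 edges of H are present in G. Then P[X_H = 1] = p^{6} = (1/6)^{6} = 1/46656.
Summing the indicators: E[X] = Σ_H E[X_H] = 10395 · p^{6} = 10395 · 1/46656 = 385/1728.
Numerically: E[X] ≈ 0.2228.

E[X] = 10395 · (1/6)^{6} = 385/1728 ≈ 0.2228.


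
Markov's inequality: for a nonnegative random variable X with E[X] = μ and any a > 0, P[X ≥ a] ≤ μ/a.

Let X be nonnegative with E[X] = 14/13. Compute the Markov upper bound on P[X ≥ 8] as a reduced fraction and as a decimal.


μ = E[X] = 14/13, a = 8.
Markov: P[X ≥ 8] ≤ μ/a = (14/13)/8 = 7/52.
Numerically: ≈ 0.134615.
(Since a = 8 > μ = 1.076923, the bound 7/52 is < 1 and informative.)

P[X ≥ 8] ≤ 7/52 ≈ 0.134615.


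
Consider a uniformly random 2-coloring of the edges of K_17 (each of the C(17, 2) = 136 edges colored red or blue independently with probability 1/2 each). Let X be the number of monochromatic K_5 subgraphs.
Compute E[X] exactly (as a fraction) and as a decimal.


Let X = Σ_S X_S over the C(17, 5) = 6188 subsets S of size 5, where X_S = 1 if the K_5 on S is monochromatic.
For a fixed S, the K_5 on S has C(5, 2) = 10 edges. P[all 10 edges red] = (1/2)^10, and likewise for blue, so P[monochromatic] = 2·(1/2)^10 = 2^{1 − 10} = 1/512.
By linearity of expectation: E[X] = C(17, 5) · 2^{1 − 10} = 6188 · 1/512 = 1547/128.
Numerically: E[X] ≈ 12.085938.

E[X] = C(17,5)·2^(1−C(5,2)) = 1547/128 ≈ 12.085938.


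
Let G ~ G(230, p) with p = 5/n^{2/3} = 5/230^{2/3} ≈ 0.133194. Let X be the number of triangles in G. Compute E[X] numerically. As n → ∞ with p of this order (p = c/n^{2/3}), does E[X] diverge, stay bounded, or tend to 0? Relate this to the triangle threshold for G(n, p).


Number of potential triangles: C(230, 3) = 2001460.
Each occurs with probability p³ ≈ (0.133194)³ ≈ 2.36294896e-03.
By linearity: E[X] = C(230, 3)·p³ ≈ 2001460 · 2.36294896e-03 ≈ 4729.347826.
Since α = 2/3 < 1, p = c/n^{2/3} ≫ 1/n is above the triangle threshold p ~ 1/n. Asymptotically E[X] ~ (c³/6)·n^{3(1−α)} = (5³/6)·n^{1} → ∞; triangles are abundant w.h.p.

E[X] ≈ 4729.347826; in regime p = Θ(1/n^{2/3}) E[X] diverges (above the triangle threshold p ~ 1/n).


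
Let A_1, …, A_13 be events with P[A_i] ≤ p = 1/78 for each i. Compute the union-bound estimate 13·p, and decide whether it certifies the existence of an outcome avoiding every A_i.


Union bound: P[∪_{i=1}^{13} A_i] ≤ Σ_i P[A_i] ≤ 13·p = 13·(1/78) = 1/6.
Numerically: 1/6 ≈ 0.167.
Is 1/6 < 1? YES.
Since P[∪ A_i] ≤ 1/6 < 1, the complement has P[∩ A_i^c] ≥ 1 − 1/6 = 5/6 > 0, so some outcome avoids every A_i.

13·p = 1/6 ≈ 0.167; existence CERTIFIED by the union bound.


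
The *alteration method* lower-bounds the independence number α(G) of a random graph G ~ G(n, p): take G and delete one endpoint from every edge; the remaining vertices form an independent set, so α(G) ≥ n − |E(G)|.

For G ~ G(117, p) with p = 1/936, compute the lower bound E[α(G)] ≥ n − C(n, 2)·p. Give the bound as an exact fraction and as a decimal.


E[|E(G)|] = C(117, 2)·p = 6786 · (1/936) = 29/4.
E[α(G)] ≥ n − E[|E(G)|] = 117 − 29/4 = 439/4.
Numerically: ≈ 109.750000.
(This is only a lower bound; the true E[α(G)] may be larger.)

E[α(G)] ≥ 439/4 ≈ 109.750000.


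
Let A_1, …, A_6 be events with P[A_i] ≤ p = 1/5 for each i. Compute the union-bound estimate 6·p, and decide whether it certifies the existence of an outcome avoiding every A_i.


Union bound: P[∪_{i=1}^{6} A_i] ≤ Σ_i P[A_i] ≤ 6·p = 6·(1/5) = 6/5.
Numerically: 6/5 ≈ 1.200.
Is 6/5 < 1? NO.
Since the bound 6/5 is ≥ 1, the union bound is uninformative here; it does NOT by itself certify existence.

6·p = 6/5 ≈ 1.200; existence NOT certified by the union bound.


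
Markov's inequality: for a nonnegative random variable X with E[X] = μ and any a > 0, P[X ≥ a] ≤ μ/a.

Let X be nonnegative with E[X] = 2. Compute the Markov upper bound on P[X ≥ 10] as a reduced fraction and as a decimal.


μ = E[X] = 2, a = 10.
Markov: P[X ≥ 10] ≤ μ/a = (2)/10 = 1/5.
Numerically: ≈ 0.200000.
(Since a = 10 > μ = 2.000000, the bound 1/5 is < 1 and informative.)

P[X ≥ 10] ≤ 1/5 ≈ 0.200000.


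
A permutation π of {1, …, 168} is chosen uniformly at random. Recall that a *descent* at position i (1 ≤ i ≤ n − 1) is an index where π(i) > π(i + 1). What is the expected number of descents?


Write X = Σ X_I over i = 1, …, 167, with X_I the indicator of one descent.
There are 167 indicators.
For each fixed i, the pair (π(i), π(i+1)) is a uniformly random ordered pair of distinct values from {1, …, 168}; by symmetry P[π(i) > π(i+1)] = 1/2.
By linearity: E[X] = 167 · (1/2) = (168 − 1) · (1/2) = 167/2 ≈ 83.500000.

E[X] = 167/2 = 83.500000.


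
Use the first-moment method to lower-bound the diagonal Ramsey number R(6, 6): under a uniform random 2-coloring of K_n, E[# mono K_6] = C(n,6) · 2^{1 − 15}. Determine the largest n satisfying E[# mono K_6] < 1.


We need C(n, 6) · 2^{1 − 15} < 1, i.e. C(n, 6) < 2^{15 − 1} = 16384.
Check values of n near the boundary:
  n = 14: C(14, 6) = 3003; 3003 < 16384? YES
  n = 15: C(15, 6) = 5005; 5005 < 16384? YES
  n = 16: C(16, 6) = 8008; 8008 < 16384? YES
  n = 17: C(17, 6) = 12376; 12376 < 16384? YES
  n = 18: C(18, 6) = 18564; 18564 < 16384? NO
  n = 19: C(19, 6) = 27132; 27132 < 16384? NO
  n = 20: C(20, 6) = 38760; 38760 < 16384? NO
The largest n with C(n, 6) < 16384 is n = 17 (where E[X] = 1547/2048 ≈ 0.75537). Hence R(6, 6) > 17, i.e. R(6, 6) ≥ 18.

Largest n = 17; hence R(6, 6) > 17.


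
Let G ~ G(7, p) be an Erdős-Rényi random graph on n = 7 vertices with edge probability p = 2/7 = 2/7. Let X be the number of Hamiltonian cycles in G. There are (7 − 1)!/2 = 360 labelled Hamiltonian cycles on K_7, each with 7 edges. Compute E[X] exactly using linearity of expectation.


K_7 has (7 − 1)!/2 = 360 labelled Hamiltonian cycles.
For each such Hamiltonian cycle H, let X_H = 1 if all 7 edges of H are present in G. Then P[X_H = 1] = p^{7} = (2/7)^{7} = 128/823543.
By linearity of expectation: E[X] = Σ_H E[X_H] = 360 · p^{7} = 360 · 128/823543 = 46080/823543.
Numerically: E[X] ≈ 0.0559534.

E[X] = 360 · (2/7)^{7} = 46080/823543 ≈ 0.0559534.


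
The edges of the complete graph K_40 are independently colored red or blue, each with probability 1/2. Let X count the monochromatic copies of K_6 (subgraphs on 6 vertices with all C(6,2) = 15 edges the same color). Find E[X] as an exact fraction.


Let X = Σ_S X_S over the C(40, 6) = 3838380 subsets S of size 6, where X_S = 1 if the K_6 on S is monochromatic.
For a fixed S, the K_6 on S has C(6, 2) = 15 edges. P[all 15 edges red] = (1/2)^15, and likewise for blue, so P[monochromatic] = 2·(1/2)^15 = 2^{1 − 15} = 1/16384.
By linearity of expectation: E[X] = C(40, 6) · 2^{1 − 15} = 3838380 · 1/16384 = 959595/4096.
Numerically: E[X] ≈ 234.2761.

E[X] = C(40,6)·2^(1−C(6,2)) = 959595/4096 ≈ 234.2761.


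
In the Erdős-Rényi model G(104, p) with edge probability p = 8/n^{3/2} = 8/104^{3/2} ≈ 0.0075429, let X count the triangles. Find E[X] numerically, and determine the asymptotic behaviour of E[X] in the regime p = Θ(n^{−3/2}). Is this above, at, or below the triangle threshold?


Number of potential triangles: C(104, 3) = 182104.
Each occurs with probability p³ ≈ (0.0075429)³ ≈ 4.2916069e-07.
By linearity: E[X] = C(104, 3)·p³ ≈ 182104 · 4.2916069e-07 ≈ 0.07815.
Since α = 3/2 > 1, p = c/n^{3/2} = o(1/n) is below the triangle threshold p ~ 1/n. Asymptotically E[X] ~ (c³/6)·n^{3(1−α)} = (8³/6)·n^{-1.5} → 0, so by Markov's inequality G has no triangles w.h.p.

E[X] ≈ 0.07815; in regime p = Θ(1/n^{3/2}) E[X] tends to 0 (below the triangle threshold p ~ 1/n).


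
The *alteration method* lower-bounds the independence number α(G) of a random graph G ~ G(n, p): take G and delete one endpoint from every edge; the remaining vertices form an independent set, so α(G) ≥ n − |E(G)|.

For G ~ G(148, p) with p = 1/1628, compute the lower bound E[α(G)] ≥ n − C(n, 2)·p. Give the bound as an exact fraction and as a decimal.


E[|E(G)|] = C(148, 2)·p = 10878 · (1/1628) = 147/22.
E[α(G)] ≥ n − E[|E(G)|] = 148 − 147/22 = 3109/22.
Numerically: ≈ 141.318.
(This is only a lower bound; the true E[α(G)] may be larger.)

E[α(G)] ≥ 3109/22 ≈ 141.318.


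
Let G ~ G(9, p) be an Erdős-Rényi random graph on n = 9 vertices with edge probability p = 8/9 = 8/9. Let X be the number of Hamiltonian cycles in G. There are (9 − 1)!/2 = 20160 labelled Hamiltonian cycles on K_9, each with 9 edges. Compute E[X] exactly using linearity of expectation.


K_9 has (9 − 1)!/2 = 20160 labelled Hamiltonian cycles.
For each such Hamiltonian cycle H, let X_H = 1 if all 9 edges of H are present in G. Then P[X_H = 1] = p^{9} = (8/9)^{9} = 134217728/387420489.
By linearity of expectation: E[X] = Σ_H E[X_H] = 20160 · p^{9} = 20160 · 134217728/387420489 = 300647710720/43046721.
Numerically: E[X] ≈ 6984.22.

E[X] = 20160 · (8/9)^{9} = 300647710720/43046721 ≈ 6984.22.


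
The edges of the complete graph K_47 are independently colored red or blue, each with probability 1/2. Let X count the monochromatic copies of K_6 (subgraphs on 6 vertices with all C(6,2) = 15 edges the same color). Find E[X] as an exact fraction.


Let X = Σ_S X_S over the C(47, 6) = 10737573 subsets S of size 6, where X_S = 1 if the K_6 on S is monochromatic.
For a fixed S, the K_6 on S has C(6, 2) = 15 edges. P[all 15 edges red] = (1/2)^15, and likewise for blue, so P[monochromatic] = 2·(1/2)^15 = 2^{1 − 15} = 1/16384.
By linearity of expectation: E[X] = C(47, 6) · 2^{1 − 15} = 10737573 · 1/16384 = 10737573/16384.
Numerically: E[X] ≈ 655.36945.

E[X] = C(47,6)·2^(1−C(6,2)) = 10737573/16384 ≈ 655.36945.


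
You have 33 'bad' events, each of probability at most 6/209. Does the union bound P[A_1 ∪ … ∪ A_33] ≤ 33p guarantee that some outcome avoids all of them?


Union bound: P[∪_{i=1}^{33} A_i] ≤ Σ_i P[A_i] ≤ 33·p = 33·(6/209) = 18/19.
Numerically: 18/19 ≈ 0.94737.
Is 18/19 < 1? YES.
Since P[∪ A_i] ≤ 18/19 < 1, the complement has P[∩ A_i^c] ≥ 1 − 18/19 = 1/19 > 0, so some outcome avoids every A_i.

33·p = 18/19 ≈ 0.94737; existence CERTIFIED by the union bound.


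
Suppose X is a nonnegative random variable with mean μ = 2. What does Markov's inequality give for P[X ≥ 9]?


μ = E[X] = 2, a = 9.
Markov: P[X ≥ 9] ≤ μ/a = (2)/9 = 2/9.
Numerically: ≈ 0.2222.
(Since a = 9 > μ = 2.0000, the bound 2/9 is < 1 and informative.)

P[X ≥ 9] ≤ 2/9 ≈ 0.2222.


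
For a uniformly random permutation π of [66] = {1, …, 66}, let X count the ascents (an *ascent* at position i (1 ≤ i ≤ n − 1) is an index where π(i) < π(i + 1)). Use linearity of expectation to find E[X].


Write X = Σ X_I over i = 1, …, 65, with X_I the indicator of one ascent.
There are 65 indicators.
For each fixed i, the pair (π(i), π(i+1)) is a uniformly random ordered pair of distinct values from {1, …, 66}; by symmetry P[π(i) < π(i+1)] = 1/2.
By linearity: E[X] = 65 · (1/2) = (66 − 1) · (1/2) = 65/2 ≈ 32.500000.

E[X] = 65/2 = 32.500000.


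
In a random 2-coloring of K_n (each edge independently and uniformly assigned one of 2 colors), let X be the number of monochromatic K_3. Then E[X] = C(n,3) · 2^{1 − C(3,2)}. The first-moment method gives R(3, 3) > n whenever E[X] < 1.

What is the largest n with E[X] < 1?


We need C(n, 3) · 2^{1 − 3} < 1, i.e. C(n, 3) < 2^{3 − 1} = 4.
Check values of n near the boundary:
  n = 3: C(3, 3) = 1; 1 < 4? YES
  n = 4: C(4, 3) = 4; 4 < 4? NO
The largest n with C(n, 3) < 4 is n = 3 (where E[X] = 1/4 ≈ 0.2500). Hence R(3, 3) > 3, i.e. R(3, 3) ≥ 4.

Largest n = 3; hence R(3, 3) > 3.


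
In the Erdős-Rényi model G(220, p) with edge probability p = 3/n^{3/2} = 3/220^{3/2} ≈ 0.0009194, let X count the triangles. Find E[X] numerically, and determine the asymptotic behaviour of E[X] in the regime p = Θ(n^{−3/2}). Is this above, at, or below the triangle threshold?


Number of potential triangles: C(220, 3) = 1750540.
Each occurs with probability p³ ≈ (0.0009194)³ ≈ 7.770728e-10.
By linearity: E[X] = C(220, 3)·p³ ≈ 1750540 · 7.770728e-10 ≈ 0.0014.
Since α = 3/2 > 1, p = c/n^{3/2} = o(1/n) is below the triangle threshold p ~ 1/n. Asymptotically E[X] ~ (c³/6)·n^{3(1−α)} = (3³/6)·n^{-1.5} → 0, so by Markov's inequality G has no triangles w.h.p.

E[X] ≈ 0.0014; in regime p = Θ(1/n^{3/2}) E[X] tends to 0 (below the triangle threshold p ~ 1/n).


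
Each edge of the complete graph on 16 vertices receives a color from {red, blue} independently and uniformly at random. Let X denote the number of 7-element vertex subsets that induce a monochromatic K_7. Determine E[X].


Let X = Σ_S X_S over the C(16, 7) = 11440 subsets S of size 7, where X_S = 1 if the K_7 on S is monochromatic.
For a fixed S, the K_7 on S has C(7, 2) = 21 edges. P[all 21 edges red] = (1/2)^21, and likewise for blue, so P[monochromatic] = 2·(1/2)^21 = 2^{1 − 21} = 1/1048576.
Summing: E[X] = C(16, 7) · 2^{1 − 21} = 11440 · 1/1048576 = 715/65536.
Numerically: E[X] ≈ 0.0109.

E[X] = C(16,7)·2^(1−C(7,2)) = 715/65536 ≈ 0.0109.


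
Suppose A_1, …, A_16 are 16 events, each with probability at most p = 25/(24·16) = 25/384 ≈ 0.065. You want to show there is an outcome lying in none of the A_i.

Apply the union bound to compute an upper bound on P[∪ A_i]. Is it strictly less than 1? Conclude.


Union bound: P[∪_{i=1}^{16} A_i] ≤ Σ_i P[A_i] ≤ 16·p = 16·(25/384) = 25/24.
Numerically: 25/24 ≈ 1.042.
Is 25/24 < 1? NO.
Since the bound 25/24 is ≥ 1, the union bound is uninformative here; it does NOT by itself certify existence.

16·p = 25/24 ≈ 1.042; existence NOT certified by the union bound.


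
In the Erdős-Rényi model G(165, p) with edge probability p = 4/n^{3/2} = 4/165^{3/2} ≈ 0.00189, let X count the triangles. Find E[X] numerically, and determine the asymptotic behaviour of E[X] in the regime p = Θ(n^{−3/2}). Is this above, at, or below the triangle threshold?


Number of potential triangles: C(165, 3) = 735130.
Each occurs with probability p³ ≈ (0.00189)³ ≈ 6.72206e-09.
By linearity: E[X] = C(165, 3)·p³ ≈ 735130 · 6.72206e-09 ≈ 0.005.
Since α = 3/2 > 1, p = c/n^{3/2} = o(1/n) is below the triangle threshold p ~ 1/n. Asymptotically E[X] ~ (c³/6)·n^{3(1−α)} = (4³/6)·n^{-1.5} → 0, so by Markov's inequality G has no triangles w.h.p.

E[X] ≈ 0.005; in regime p = Θ(1/n^{3/2}) E[X] tends to 0 (below the triangle threshold p ~ 1/n).


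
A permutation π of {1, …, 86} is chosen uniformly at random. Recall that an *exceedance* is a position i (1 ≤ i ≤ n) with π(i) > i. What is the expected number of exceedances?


Write X = Σ_{i=1}^{86} X_i, where X_i = 1_{π(i) > i}.
For each fixed i, π(i) is uniform over {1, …, 86} (marginal of a uniform permutation), so P[π(i) > i] = (n − i)/n. Summing: Σ_{i=1}^{86} (n − i)/n = (0 + 1 + … + 85)/86 = 86(86 − 1)/(2·86) = (86 − 1)/2.
Hence E[X] = Σ_{i=1}^{86} (86 − i)/86 = 85/2 ≈ 42.5000.

E[X] = 85/2 = 42.5000.


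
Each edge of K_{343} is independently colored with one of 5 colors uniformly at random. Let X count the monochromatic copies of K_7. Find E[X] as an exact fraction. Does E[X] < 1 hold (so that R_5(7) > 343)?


E[X] = C(343, 7) · 5^{1 − 21} = 104200375748469 · 5^{−20} = 104200375748469/95367431640625.
As a reduced fraction: E[X] = 104200375748469/95367431640625 ≈ 1.093.
Is E[X] < 1? NO.
Since E[X] ≥ 1, the first-moment bound is inconclusive at n = 343; it does NOT by itself certify R_5(7) > 343.

E[X] = 104200375748469/95367431640625 ≈ 1.093; E[X] ≥ 1; first-moment method inconclusive here.


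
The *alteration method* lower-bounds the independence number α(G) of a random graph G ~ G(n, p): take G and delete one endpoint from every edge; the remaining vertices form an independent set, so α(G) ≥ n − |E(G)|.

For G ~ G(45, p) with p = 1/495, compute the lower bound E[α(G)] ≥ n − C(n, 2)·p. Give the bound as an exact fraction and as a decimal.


E[|E(G)|] = C(45, 2)·p = 990 · (1/495) = 2.
E[α(G)] ≥ n − E[|E(G)|] = 45 − 2 = 43.
Numerically: ≈ 43.00000.
(This is only a lower bound; the true E[α(G)] may be larger.)

E[α(G)] ≥ 43 ≈ 43.00000.
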